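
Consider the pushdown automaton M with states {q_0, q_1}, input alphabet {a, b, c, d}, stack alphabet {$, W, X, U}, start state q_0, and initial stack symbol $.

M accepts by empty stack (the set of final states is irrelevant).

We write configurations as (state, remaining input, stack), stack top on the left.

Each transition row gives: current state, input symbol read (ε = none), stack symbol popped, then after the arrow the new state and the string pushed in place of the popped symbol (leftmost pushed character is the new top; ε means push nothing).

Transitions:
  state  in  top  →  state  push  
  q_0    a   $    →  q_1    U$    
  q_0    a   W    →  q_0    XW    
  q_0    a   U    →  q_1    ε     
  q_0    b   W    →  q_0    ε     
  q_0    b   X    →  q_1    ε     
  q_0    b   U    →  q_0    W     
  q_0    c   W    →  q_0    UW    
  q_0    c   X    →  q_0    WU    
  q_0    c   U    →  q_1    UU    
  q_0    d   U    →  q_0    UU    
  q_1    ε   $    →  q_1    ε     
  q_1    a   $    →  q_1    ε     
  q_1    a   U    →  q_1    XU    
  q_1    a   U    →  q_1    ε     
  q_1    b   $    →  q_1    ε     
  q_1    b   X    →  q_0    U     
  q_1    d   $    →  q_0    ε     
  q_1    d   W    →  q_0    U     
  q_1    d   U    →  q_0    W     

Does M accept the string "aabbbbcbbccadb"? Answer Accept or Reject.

No computation consumes all input and empties the stack.

Reject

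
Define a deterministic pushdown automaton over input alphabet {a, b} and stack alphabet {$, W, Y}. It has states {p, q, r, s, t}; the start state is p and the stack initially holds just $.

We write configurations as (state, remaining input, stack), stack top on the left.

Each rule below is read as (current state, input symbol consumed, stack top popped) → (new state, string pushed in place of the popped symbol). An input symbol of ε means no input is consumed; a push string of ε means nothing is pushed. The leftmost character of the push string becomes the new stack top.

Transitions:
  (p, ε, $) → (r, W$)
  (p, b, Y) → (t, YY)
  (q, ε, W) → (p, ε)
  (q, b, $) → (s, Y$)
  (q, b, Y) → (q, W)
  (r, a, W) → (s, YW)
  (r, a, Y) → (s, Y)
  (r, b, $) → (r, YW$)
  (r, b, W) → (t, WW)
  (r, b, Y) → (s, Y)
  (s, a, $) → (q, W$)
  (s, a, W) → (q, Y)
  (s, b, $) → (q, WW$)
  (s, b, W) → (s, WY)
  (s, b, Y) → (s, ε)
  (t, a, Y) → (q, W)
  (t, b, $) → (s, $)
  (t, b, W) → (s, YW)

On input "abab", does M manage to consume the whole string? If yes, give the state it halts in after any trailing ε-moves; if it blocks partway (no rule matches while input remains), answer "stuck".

r

(p, abab, $)
  ε-move, top $: go to r, push W$ → (r, abab, W$)
  read a, top W: go to s, push YW → (s, bab, YW$)
  read b, top Y: go to s, push ε → (s, ab, W$)
  read a, top W: go to q, push Y → (q, b, Y$)
  read b, top Y: go to q, push W → (q, ε, W$)
  ε-move, top W: go to p, push ε → (p, ε, $)
  ε-move, top $: go to r, push W$ → (r, ε, W$)
All input consumed; M is in state r.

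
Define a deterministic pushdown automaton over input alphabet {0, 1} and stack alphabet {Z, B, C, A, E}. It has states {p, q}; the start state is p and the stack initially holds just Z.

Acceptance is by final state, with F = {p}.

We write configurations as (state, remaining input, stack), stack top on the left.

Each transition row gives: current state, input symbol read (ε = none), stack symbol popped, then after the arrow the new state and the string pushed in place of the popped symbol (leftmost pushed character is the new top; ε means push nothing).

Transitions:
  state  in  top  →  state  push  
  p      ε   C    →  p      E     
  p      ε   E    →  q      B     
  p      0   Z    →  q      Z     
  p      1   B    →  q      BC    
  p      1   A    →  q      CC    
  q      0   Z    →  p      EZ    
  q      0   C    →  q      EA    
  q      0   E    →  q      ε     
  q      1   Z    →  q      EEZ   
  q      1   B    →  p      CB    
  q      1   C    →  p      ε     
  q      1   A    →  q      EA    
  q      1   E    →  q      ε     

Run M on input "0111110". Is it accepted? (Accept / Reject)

(p, 0111110, Z)
  read 0, top Z: go to q, push Z → (q, 111110, Z)
  read 1, top Z: go to q, push EEZ → (q, 11110, EEZ)
  read 1, top E: go to q, push ε → (q, 1110, EZ)
  read 1, top E: go to q, push ε → (q, 110, Z)
  read 1, top Z: go to q, push EEZ → (q, 10, EEZ)
  read 1, top E: go to q, push ε → (q, 0, EZ)
  read 0, top E: go to q, push ε → (q, ε, Z)
All input consumed; state q ∉ F and no further ε-move applies.

Reject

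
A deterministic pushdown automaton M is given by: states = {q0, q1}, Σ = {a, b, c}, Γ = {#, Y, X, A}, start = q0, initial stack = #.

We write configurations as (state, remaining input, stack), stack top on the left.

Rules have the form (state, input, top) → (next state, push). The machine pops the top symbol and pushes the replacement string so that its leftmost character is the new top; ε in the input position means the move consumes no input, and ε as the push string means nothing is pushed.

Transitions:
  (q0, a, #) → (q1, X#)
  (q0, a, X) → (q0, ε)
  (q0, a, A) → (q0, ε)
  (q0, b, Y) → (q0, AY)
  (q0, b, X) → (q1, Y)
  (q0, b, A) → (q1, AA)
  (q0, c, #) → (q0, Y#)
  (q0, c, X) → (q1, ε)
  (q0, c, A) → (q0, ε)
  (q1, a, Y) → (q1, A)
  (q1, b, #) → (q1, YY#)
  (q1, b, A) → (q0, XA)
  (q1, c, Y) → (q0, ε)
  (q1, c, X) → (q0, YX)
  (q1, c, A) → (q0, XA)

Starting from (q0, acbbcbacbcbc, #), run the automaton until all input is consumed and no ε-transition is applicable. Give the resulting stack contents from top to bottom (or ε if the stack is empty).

XAAAAYX#

(q0, acbbcbacbcbc, #)
  read a, top #: go to q1, push X# → (q1, cbbcbacbcbc, X#)
  read c, top X: go to q0, push YX → (q0, bbcbacbcbc, YX#)
  read b, top Y: go to q0, push AY → (q0, bcbacbcbc, AYX#)
  read b, top A: go to q1, push AA → (q1, cbacbcbc, AAYX#)
  read c, top A: go to q0, push XA → (q0, bacbcbc, XAAYX#)
  read b, top X: go to q1, push Y → (q1, acbcbc, YAAYX#)
  read a, top Y: go to q1, push A → (q1, cbcbc, AAAYX#)
  read c, top A: go to q0, push XA → (q0, bcbc, XAAAYX#)
  read b, top X: go to q1, push Y → (q1, cbc, YAAAYX#)
  read c, top Y: go to q0, push ε → (q0, bc, AAAYX#)
  read b, top A: go to q1, push AA → (q1, c, AAAAYX#)
  read c, top A: go to q0, push XA → (q0, ε, XAAAAYX#)
All input consumed in state q0 with stack XAAAAYX#.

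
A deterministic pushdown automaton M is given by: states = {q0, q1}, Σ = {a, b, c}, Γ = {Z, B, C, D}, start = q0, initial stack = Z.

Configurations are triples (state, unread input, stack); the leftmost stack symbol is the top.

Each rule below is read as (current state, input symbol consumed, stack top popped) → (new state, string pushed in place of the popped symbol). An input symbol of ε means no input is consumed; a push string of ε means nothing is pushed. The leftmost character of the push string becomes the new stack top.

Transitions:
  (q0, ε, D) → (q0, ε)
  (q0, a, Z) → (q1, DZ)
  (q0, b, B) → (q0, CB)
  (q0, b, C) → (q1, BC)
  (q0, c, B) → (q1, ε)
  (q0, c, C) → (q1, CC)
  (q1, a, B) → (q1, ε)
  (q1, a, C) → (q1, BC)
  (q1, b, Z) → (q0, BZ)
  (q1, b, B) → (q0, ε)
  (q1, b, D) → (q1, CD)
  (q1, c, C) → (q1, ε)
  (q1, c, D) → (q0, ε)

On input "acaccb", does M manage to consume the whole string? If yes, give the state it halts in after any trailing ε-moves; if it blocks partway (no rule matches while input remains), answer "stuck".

(q0, acaccb, Z)
  read a, top Z: go to q1, push DZ → (q1, caccb, DZ)
  read c, top D: go to q0, push ε → (q0, accb, Z)
  read a, top Z: go to q1, push DZ → (q1, ccb, DZ)
  read c, top D: go to q0, push ε → (q0, cb, Z)
No transition for (q0, c, top Z); M blocks with input cb remaining.

stuck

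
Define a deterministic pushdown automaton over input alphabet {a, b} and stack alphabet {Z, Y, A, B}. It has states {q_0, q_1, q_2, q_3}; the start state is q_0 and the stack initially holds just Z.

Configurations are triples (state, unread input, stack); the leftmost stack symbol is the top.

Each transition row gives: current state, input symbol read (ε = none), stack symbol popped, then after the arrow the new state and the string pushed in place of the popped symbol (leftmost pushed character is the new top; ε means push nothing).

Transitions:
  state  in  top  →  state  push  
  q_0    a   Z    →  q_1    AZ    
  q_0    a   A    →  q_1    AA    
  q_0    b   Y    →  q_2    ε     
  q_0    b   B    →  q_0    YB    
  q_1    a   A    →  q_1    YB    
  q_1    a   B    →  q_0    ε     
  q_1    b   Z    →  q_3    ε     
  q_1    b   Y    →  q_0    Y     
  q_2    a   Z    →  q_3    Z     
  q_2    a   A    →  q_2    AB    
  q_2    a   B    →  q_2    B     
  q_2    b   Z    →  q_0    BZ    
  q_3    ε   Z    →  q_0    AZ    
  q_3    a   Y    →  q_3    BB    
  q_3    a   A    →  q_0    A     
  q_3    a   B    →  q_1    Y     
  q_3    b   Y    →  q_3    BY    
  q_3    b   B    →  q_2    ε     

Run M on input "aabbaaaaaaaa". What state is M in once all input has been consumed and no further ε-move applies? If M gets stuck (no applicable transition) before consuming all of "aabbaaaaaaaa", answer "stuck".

q_2

(q_0, aabbaaaaaaaa, Z)
  read a, top Z: go to q_1, push AZ → (q_1, abbaaaaaaaa, AZ)
  read a, top A: go to q_1, push YB → (q_1, bbaaaaaaaa, YBZ)
  read b, top Y: go to q_0, push Y → (q_0, baaaaaaaa, YBZ)
  read b, top Y: go to q_2, push ε → (q_2, aaaaaaaa, BZ)
  read a, top B: go to q_2, push B → (q_2, aaaaaaa, BZ)
  read a, top B: go to q_2, push B → (q_2, aaaaaa, BZ)
  read a, top B: go to q_2, push B → (q_2, aaaaa, BZ)
  read a, top B: go to q_2, push B → (q_2, aaaa, BZ)
  read a, top B: go to q_2, push B → (q_2, aaa, BZ)
  read a, top B: go to q_2, push B → (q_2, aa, BZ)
  read a, top B: go to q_2, push B → (q_2, a, BZ)
  read a, top B: go to q_2, push B → (q_2, ε, BZ)
All input consumed; M is in state q_2.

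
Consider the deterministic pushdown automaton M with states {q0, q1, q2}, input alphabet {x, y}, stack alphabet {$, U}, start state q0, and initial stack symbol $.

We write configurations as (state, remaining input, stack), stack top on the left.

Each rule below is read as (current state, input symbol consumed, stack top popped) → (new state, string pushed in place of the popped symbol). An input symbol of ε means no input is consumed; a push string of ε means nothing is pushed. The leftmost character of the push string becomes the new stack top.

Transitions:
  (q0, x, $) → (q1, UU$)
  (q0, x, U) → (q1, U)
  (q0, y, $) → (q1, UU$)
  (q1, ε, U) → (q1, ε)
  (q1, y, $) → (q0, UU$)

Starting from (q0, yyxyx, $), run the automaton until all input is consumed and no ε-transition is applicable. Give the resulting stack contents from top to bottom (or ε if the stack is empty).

$

(q0, yyxyx, $)
  read y, top $: go to q1, push UU$ → (q1, yxyx, UU$)
  ε-move, top U: go to q1, push ε → (q1, yxyx, U$)
  ε-move, top U: go to q1, push ε → (q1, yxyx, $)
  read y, top $: go to q0, push UU$ → (q0, xyx, UU$)
  read x, top U: go to q1, push U → (q1, yx, UU$)
  ε-move, top U: go to q1, push ε → (q1, yx, U$)
  ε-move, top U: go to q1, push ε → (q1, yx, $)
  read y, top $: go to q0, push UU$ → (q0, x, UU$)
  read x, top U: go to q1, push U → (q1, ε, UU$)
  ε-move, top U: go to q1, push ε → (q1, ε, U$)
  ε-move, top U: go to q1, push ε → (q1, ε, $)
All input consumed in state q1 with stack $.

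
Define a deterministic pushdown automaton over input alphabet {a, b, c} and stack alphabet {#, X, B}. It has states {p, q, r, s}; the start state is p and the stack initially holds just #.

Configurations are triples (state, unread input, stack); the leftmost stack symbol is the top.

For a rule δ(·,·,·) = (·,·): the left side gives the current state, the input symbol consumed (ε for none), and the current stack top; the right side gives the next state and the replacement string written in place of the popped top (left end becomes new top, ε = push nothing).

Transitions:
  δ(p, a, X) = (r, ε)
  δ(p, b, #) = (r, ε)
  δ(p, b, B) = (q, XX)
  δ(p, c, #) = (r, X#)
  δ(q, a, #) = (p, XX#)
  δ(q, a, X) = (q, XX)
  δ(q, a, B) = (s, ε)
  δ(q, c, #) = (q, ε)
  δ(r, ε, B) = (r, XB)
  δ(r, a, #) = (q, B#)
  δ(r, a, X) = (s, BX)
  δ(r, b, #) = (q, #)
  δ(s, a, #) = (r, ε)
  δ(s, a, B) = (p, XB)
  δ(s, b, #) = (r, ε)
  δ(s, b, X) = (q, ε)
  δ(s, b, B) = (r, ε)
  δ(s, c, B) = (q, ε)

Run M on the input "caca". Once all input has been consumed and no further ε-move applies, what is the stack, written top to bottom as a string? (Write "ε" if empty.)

XX#

(p, caca, #)
  read c, top #: go to r, push X# → (r, aca, X#)
  read a, top X: go to s, push BX → (s, ca, BX#)
  read c, top B: go to q, push ε → (q, a, X#)
  read a, top X: go to q, push XX → (q, ε, XX#)
All input consumed in state q with stack XX#.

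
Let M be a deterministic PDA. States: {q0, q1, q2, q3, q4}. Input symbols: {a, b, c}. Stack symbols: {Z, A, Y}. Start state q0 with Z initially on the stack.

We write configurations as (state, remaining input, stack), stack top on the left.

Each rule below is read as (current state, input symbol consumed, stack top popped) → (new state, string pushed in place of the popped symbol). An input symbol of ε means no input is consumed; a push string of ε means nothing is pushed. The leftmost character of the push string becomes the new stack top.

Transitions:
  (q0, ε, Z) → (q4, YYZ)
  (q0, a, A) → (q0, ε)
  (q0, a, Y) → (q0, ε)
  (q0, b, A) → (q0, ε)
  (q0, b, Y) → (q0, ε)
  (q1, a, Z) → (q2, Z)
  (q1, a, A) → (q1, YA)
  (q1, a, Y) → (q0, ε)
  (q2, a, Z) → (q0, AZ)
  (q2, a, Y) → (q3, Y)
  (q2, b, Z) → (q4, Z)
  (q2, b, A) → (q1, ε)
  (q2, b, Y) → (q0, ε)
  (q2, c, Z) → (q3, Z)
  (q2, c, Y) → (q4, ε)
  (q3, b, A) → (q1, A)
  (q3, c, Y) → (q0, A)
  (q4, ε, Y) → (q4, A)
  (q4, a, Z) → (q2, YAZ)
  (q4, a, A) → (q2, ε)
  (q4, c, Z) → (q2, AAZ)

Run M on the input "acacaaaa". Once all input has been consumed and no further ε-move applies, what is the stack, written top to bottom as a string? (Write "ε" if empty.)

(q0, acacaaaa, Z)
  ε-move, top Z: go to q4, push YYZ → (q4, acacaaaa, YYZ)
  ε-move, top Y: go to q4, push A → (q4, acacaaaa, AYZ)
  read a, top A: go to q2, push ε → (q2, cacaaaa, YZ)
  read c, top Y: go to q4, push ε → (q4, acaaaa, Z)
  read a, top Z: go to q2, push YAZ → (q2, caaaa, YAZ)
  read c, top Y: go to q4, push ε → (q4, aaaa, AZ)
  read a, top A: go to q2, push ε → (q2, aaa, Z)
  read a, top Z: go to q0, push AZ → (q0, aa, AZ)
  read a, top A: go to q0, push ε → (q0, a, Z)
  ε-move, top Z: go to q4, push YYZ → (q4, a, YYZ)
  ε-move, top Y: go to q4, push A → (q4, a, AYZ)
  read a, top A: go to q2, push ε → (q2, ε, YZ)
All input consumed in state q2 with stack YZ.

YZ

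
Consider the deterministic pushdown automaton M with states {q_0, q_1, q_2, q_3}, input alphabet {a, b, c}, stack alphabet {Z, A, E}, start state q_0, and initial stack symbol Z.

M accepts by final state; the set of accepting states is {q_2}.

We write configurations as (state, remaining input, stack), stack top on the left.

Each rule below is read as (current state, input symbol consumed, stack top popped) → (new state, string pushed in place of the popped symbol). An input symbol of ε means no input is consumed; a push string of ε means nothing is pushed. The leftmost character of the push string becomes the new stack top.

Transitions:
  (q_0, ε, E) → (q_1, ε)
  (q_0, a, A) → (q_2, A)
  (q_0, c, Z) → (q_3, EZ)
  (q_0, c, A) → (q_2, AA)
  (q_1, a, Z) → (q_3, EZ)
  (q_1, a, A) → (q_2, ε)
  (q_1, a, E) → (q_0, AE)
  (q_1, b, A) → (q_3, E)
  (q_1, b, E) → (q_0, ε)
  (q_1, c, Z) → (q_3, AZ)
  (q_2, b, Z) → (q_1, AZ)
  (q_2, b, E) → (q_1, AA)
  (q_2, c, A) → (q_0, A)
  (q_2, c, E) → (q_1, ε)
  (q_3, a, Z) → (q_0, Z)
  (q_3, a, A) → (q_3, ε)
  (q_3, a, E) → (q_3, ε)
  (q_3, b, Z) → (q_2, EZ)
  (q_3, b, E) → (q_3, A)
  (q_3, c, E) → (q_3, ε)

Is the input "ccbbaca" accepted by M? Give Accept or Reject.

Accept

(q_0, ccbbaca, Z) ⊢ (q_3, cbbaca, EZ) ⊢ (q_3, bbaca, Z) ⊢ (q_2, baca, EZ) ⊢ (q_1, aca, AAZ) ⊢ (q_2, ca, AZ) ⊢ (q_0, a, AZ) ⊢ (q_2, ε, AZ)
All input consumed; state q_2 ∈ F.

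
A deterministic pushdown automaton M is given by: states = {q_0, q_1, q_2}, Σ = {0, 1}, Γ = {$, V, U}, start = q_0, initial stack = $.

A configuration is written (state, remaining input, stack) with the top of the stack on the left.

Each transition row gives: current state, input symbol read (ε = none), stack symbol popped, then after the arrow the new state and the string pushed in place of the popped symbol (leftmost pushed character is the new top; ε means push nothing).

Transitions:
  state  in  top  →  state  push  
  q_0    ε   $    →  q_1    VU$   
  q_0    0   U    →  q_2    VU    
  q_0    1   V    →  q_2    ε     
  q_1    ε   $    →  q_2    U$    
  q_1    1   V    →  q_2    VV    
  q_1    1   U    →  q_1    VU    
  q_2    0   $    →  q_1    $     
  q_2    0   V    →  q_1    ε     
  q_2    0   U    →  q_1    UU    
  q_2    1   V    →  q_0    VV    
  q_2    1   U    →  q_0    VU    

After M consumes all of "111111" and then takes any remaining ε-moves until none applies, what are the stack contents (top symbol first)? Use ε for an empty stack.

VVVU$

(q_0, 111111, $)
  ε-move, top $: go to q_1, push VU$ → (q_1, 111111, VU$)
  read 1, top V: go to q_2, push VV → (q_2, 11111, VVU$)
  read 1, top V: go to q_0, push VV → (q_0, 1111, VVVU$)
  read 1, top V: go to q_2, push ε → (q_2, 111, VVU$)
  read 1, top V: go to q_0, push VV → (q_0, 11, VVVU$)
  read 1, top V: go to q_2, push ε → (q_2, 1, VVU$)
  read 1, top V: go to q_0, push VV → (q_0, ε, VVVU$)
All input consumed in state q_0 with stack VVVU$.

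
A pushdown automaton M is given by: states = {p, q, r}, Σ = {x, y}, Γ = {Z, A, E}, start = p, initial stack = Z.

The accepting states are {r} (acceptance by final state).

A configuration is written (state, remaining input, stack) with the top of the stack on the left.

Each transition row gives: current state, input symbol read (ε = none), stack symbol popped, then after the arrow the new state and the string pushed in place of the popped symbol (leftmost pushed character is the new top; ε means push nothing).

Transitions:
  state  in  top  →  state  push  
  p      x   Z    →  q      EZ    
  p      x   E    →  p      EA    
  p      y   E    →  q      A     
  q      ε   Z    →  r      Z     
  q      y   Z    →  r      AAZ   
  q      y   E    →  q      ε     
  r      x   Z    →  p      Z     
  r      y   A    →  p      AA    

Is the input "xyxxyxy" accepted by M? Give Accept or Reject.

Reject

No computation consumes all input and reaches a final state.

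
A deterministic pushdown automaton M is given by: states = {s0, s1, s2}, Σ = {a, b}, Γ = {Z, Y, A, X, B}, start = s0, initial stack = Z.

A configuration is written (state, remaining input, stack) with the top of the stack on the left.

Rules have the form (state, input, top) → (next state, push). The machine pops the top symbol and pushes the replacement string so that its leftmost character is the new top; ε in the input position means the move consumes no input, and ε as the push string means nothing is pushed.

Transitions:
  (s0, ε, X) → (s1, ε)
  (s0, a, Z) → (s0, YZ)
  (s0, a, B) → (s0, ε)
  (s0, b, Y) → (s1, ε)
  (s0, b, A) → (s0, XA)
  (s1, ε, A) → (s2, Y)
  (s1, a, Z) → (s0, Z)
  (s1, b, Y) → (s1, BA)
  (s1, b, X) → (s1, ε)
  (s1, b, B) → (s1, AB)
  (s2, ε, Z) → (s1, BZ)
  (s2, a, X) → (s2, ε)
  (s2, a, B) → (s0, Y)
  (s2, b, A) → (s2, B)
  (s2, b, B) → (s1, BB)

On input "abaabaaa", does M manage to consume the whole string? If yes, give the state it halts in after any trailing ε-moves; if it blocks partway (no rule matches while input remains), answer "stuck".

stuck

(s0, abaabaaa, Z)
  read a, top Z: go to s0, push YZ → (s0, baabaaa, YZ)
  read b, top Y: go to s1, push ε → (s1, aabaaa, Z)
  read a, top Z: go to s0, push Z → (s0, abaaa, Z)
  read a, top Z: go to s0, push YZ → (s0, baaa, YZ)
  read b, top Y: go to s1, push ε → (s1, aaa, Z)
  read a, top Z: go to s0, push Z → (s0, aa, Z)
  read a, top Z: go to s0, push YZ → (s0, a, YZ)
No transition for (s0, a, top Y); M blocks with input a remaining.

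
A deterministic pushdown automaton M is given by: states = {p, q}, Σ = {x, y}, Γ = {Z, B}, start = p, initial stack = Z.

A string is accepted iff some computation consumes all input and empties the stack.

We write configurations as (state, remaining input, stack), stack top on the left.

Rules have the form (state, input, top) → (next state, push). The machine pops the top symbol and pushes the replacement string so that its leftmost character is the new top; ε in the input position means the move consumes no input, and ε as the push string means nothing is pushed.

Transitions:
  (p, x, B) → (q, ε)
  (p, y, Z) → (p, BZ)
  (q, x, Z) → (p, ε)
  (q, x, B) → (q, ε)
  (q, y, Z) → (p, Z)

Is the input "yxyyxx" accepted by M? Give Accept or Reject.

(p, yxyyxx, Z) ⊢ (p, xyyxx, BZ) ⊢ (q, yyxx, Z) ⊢ (p, yxx, Z) ⊢ (p, xx, BZ) ⊢ (q, x, Z) ⊢ (p, ε, ε)
All input consumed and the stack is empty.

Accept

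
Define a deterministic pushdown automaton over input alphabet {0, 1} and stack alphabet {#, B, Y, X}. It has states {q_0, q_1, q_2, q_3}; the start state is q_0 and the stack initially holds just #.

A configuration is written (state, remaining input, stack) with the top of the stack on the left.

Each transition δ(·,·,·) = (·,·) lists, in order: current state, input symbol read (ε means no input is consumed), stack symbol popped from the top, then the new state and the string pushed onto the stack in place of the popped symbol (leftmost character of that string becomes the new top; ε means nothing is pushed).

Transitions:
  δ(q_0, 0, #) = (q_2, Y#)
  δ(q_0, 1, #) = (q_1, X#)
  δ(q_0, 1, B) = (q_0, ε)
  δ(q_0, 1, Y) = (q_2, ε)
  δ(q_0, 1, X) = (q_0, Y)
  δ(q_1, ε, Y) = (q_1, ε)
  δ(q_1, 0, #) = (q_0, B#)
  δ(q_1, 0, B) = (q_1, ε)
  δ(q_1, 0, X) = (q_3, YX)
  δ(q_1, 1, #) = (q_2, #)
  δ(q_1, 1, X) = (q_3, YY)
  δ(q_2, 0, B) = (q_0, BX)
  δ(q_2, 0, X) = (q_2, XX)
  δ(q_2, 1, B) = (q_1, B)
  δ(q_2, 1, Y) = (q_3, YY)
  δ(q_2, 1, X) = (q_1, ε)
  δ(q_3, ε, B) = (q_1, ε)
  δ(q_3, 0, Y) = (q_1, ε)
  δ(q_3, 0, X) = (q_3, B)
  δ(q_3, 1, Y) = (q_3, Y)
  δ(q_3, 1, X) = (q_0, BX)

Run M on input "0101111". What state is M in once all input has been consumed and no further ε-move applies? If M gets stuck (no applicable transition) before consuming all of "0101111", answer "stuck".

stuck

(q_0, 0101111, #) ⊢ (q_2, 101111, Y#) ⊢ (q_3, 01111, YY#) ⊢ (q_1, 1111, Y#) ⊢ (q_1, 1111, #) ⊢ (q_2, 111, #)
No transition for (q_2, 1, top #); M blocks with input 111 remaining.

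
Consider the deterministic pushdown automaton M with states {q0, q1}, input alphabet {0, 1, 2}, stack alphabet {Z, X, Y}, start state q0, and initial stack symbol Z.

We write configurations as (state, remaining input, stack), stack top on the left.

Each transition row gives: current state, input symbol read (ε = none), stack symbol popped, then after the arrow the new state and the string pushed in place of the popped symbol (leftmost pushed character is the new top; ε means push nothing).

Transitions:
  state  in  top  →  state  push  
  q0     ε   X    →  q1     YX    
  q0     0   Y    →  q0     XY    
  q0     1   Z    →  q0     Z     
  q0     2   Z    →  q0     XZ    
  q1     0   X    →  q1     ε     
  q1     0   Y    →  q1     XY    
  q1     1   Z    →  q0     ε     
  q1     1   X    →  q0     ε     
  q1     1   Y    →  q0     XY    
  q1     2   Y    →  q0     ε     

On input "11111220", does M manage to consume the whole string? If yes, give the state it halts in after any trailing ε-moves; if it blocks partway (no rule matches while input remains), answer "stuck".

q1

(q0, 11111220, Z)
  read 1, top Z: go to q0, push Z → (q0, 1111220, Z)
  read 1, top Z: go to q0, push Z → (q0, 111220, Z)
  read 1, top Z: go to q0, push Z → (q0, 11220, Z)
  read 1, top Z: go to q0, push Z → (q0, 1220, Z)
  read 1, top Z: go to q0, push Z → (q0, 220, Z)
  read 2, top Z: go to q0, push XZ → (q0, 20, XZ)
  ε-move, top X: go to q1, push YX → (q1, 20, YXZ)
  read 2, top Y: go to q0, push ε → (q0, 0, XZ)
  ε-move, top X: go to q1, push YX → (q1, 0, YXZ)
  read 0, top Y: go to q1, push XY → (q1, ε, XYXZ)
All input consumed; M is in state q1.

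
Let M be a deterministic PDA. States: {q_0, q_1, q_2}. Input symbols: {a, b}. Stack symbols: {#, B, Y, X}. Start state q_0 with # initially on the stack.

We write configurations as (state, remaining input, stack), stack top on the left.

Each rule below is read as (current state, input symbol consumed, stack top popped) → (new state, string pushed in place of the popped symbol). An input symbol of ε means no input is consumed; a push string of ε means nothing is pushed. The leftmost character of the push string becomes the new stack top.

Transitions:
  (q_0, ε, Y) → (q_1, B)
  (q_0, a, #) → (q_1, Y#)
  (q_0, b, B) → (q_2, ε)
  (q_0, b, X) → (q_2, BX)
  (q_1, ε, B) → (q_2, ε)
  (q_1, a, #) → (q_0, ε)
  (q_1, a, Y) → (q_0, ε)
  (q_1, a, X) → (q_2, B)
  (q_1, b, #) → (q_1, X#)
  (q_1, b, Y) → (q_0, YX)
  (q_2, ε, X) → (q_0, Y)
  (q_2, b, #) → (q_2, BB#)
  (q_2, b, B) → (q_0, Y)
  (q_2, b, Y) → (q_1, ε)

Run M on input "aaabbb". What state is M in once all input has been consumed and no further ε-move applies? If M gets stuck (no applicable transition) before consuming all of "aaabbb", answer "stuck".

(q_0, aaabbb, #) ⊢ (q_1, aabbb, Y#) ⊢ (q_0, abbb, #) ⊢ (q_1, bbb, Y#) ⊢ (q_0, bb, YX#) ⊢ (q_1, bb, BX#) ⊢ (q_2, bb, X#) ⊢ (q_0, bb, Y#) ⊢ (q_1, bb, B#) ⊢ (q_2, bb, #) ⊢ (q_2, b, BB#) ⊢ (q_0, ε, YB#) ⊢ (q_1, ε, BB#) ⊢ (q_2, ε, B#)
All input consumed; M is in state q_2.

q_2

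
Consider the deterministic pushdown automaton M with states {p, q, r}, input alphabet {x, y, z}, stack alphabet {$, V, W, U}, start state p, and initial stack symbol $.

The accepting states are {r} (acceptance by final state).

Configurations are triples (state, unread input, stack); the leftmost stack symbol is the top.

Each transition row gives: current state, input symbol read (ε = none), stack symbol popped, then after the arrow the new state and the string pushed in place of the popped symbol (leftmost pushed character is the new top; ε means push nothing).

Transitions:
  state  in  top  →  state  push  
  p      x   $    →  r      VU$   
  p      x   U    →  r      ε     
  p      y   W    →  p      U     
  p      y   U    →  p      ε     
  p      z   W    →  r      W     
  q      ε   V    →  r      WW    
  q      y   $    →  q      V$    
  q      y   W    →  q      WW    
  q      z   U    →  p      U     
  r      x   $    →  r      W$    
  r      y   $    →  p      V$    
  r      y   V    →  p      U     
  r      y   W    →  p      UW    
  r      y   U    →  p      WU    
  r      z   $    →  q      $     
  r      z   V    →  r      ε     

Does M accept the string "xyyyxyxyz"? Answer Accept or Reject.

Accept

(p, xyyyxyxyz, $)
  read x, top $: go to r, push VU$ → (r, yyyxyxyz, VU$)
  read y, top V: go to p, push U → (p, yyxyxyz, UU$)
  read y, top U: go to p, push ε → (p, yxyxyz, U$)
  read y, top U: go to p, push ε → (p, xyxyz, $)
  read x, top $: go to r, push VU$ → (r, yxyz, VU$)
  read y, top V: go to p, push U → (p, xyz, UU$)
  read x, top U: go to r, push ε → (r, yz, U$)
  read y, top U: go to p, push WU → (p, z, WU$)
  read z, top W: go to r, push W → (r, ε, WU$)
All input consumed; state r ∈ F.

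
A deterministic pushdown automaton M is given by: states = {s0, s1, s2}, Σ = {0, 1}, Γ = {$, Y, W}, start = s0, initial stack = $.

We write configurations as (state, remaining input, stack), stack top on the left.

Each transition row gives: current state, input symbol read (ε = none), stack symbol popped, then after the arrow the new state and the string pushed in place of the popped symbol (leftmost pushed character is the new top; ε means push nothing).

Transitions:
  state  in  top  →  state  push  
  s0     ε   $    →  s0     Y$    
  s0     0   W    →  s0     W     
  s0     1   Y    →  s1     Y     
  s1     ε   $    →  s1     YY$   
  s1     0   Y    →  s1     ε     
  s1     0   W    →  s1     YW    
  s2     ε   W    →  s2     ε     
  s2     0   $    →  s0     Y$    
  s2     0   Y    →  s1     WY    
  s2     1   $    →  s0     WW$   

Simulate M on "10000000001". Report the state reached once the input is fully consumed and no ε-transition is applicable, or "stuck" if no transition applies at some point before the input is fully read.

stuck

(s0, 10000000001, $)
  ε-move, top $: go to s0, push Y$ → (s0, 10000000001, Y$)
  read 1, top Y: go to s1, push Y → (s1, 0000000001, Y$)
  read 0, top Y: go to s1, push ε → (s1, 000000001, $)
  ε-move, top $: go to s1, push YY$ → (s1, 000000001, YY$)
  read 0, top Y: go to s1, push ε → (s1, 00000001, Y$)
  read 0, top Y: go to s1, push ε → (s1, 0000001, $)
  ε-move, top $: go to s1, push YY$ → (s1, 0000001, YY$)
  read 0, top Y: go to s1, push ε → (s1, 000001, Y$)
  read 0, top Y: go to s1, push ε → (s1, 00001, $)
  ε-move, top $: go to s1, push YY$ → (s1, 00001, YY$)
  read 0, top Y: go to s1, push ε → (s1, 0001, Y$)
  read 0, top Y: go to s1, push ε → (s1, 001, $)
  ε-move, top $: go to s1, push YY$ → (s1, 001, YY$)
  read 0, top Y: go to s1, push ε → (s1, 01, Y$)
  read 0, top Y: go to s1, push ε → (s1, 1, $)
  ε-move, top $: go to s1, push YY$ → (s1, 1, YY$)
No transition for (s1, 1, top Y); M blocks with input 1 remaining.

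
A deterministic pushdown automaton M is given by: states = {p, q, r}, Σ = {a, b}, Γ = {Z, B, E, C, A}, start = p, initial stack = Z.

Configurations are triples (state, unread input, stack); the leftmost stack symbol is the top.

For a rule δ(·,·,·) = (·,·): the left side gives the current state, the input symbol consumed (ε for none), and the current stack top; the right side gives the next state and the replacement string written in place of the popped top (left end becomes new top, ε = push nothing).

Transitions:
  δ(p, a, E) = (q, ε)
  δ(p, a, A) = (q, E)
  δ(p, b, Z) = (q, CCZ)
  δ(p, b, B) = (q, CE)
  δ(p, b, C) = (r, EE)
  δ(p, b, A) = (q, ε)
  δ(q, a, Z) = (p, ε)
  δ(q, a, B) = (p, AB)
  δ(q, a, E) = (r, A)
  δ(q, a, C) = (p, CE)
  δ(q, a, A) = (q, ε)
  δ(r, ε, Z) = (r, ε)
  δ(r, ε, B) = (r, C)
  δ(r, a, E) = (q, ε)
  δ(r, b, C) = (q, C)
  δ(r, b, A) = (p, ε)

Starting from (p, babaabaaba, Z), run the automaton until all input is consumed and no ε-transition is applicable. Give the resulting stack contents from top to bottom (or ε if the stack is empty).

(p, babaabaaba, Z) ⊢ (q, abaabaaba, CCZ) ⊢ (p, baabaaba, CECZ) ⊢ (r, aabaaba, EEECZ) ⊢ (q, abaaba, EECZ) ⊢ (r, baaba, AECZ) ⊢ (p, aaba, ECZ) ⊢ (q, aba, CZ) ⊢ (p, ba, CEZ) ⊢ (r, a, EEEZ) ⊢ (q, ε, EEZ)
All input consumed in state q with stack EEZ.

EEZ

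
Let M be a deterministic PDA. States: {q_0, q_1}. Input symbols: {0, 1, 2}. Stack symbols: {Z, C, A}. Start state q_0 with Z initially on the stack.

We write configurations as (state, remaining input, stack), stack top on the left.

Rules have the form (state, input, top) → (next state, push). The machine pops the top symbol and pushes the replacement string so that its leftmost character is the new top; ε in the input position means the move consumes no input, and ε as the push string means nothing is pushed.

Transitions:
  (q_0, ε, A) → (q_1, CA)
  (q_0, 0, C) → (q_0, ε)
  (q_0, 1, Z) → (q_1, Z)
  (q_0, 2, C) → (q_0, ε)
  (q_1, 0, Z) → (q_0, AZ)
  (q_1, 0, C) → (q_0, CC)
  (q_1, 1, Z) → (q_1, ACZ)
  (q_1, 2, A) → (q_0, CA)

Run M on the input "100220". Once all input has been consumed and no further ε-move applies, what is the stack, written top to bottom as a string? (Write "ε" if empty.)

CCAZ

(q_0, 100220, Z)
  read 1, top Z: go to q_1, push Z → (q_1, 00220, Z)
  read 0, top Z: go to q_0, push AZ → (q_0, 0220, AZ)
  ε-move, top A: go to q_1, push CA → (q_1, 0220, CAZ)
  read 0, top C: go to q_0, push CC → (q_0, 220, CCAZ)
  read 2, top C: go to q_0, push ε → (q_0, 20, CAZ)
  read 2, top C: go to q_0, push ε → (q_0, 0, AZ)
  ε-move, top A: go to q_1, push CA → (q_1, 0, CAZ)
  read 0, top C: go to q_0, push CC → (q_0, ε, CCAZ)
All input consumed in state q_0 with stack CCAZ.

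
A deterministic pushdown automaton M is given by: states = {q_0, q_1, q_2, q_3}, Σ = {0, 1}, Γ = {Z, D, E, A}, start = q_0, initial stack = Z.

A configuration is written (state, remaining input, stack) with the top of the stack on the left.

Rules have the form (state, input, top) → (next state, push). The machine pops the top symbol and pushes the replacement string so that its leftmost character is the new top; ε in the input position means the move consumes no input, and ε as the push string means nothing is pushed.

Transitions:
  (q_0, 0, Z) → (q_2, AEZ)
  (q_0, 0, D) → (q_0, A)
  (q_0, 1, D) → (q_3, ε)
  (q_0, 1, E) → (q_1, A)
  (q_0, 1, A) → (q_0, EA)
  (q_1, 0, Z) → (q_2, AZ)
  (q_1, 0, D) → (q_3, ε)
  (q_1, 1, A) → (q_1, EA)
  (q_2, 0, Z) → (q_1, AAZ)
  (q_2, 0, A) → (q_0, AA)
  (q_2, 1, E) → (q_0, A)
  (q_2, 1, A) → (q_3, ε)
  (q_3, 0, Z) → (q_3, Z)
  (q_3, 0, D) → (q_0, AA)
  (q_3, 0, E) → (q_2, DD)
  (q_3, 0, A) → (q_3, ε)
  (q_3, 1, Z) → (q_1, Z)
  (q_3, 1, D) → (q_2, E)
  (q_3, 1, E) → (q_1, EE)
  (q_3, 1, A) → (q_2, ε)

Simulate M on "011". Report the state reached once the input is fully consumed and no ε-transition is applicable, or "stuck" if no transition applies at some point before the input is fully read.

(q_0, 011, Z)
  read 0, top Z: go to q_2, push AEZ → (q_2, 11, AEZ)
  read 1, top A: go to q_3, push ε → (q_3, 1, EZ)
  read 1, top E: go to q_1, push EE → (q_1, ε, EEZ)
All input consumed; M is in state q_1.

q_1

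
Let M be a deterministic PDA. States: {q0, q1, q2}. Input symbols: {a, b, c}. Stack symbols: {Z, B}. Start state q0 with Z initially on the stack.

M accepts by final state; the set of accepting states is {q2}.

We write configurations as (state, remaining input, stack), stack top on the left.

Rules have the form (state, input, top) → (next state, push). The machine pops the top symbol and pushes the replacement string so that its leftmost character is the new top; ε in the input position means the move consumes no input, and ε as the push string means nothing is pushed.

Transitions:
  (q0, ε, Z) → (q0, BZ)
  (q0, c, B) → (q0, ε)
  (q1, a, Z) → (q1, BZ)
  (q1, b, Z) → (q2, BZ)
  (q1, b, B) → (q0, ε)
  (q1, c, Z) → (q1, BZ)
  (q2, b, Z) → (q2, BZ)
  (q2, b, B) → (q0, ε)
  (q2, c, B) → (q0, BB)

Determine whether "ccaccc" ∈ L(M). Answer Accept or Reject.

(q0, ccaccc, Z) ⊢ (q0, ccaccc, BZ) ⊢ (q0, caccc, Z) ⊢ (q0, caccc, BZ) ⊢ (q0, accc, Z) ⊢ (q0, accc, BZ)
No transition applies at (q0, accc, BZ); input not fully consumed.

Reject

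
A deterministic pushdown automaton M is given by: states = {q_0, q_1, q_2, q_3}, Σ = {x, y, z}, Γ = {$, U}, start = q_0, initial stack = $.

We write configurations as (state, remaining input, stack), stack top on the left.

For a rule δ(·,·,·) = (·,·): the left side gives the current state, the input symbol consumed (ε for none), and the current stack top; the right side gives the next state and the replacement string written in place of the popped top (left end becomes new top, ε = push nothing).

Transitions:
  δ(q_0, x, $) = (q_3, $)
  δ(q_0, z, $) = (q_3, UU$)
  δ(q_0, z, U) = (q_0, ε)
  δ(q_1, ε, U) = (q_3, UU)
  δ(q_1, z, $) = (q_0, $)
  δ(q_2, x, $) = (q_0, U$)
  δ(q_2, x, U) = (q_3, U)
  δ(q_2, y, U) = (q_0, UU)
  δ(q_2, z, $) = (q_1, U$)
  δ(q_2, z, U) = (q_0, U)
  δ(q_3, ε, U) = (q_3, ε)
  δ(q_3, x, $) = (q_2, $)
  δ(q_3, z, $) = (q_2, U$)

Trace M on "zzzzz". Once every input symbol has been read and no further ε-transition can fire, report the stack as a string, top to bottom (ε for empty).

$

(q_0, zzzzz, $)
  read z, top $: go to q_3, push UU$ → (q_3, zzzz, UU$)
  ε-move, top U: go to q_3, push ε → (q_3, zzzz, U$)
  ε-move, top U: go to q_3, push ε → (q_3, zzzz, $)
  read z, top $: go to q_2, push U$ → (q_2, zzz, U$)
  read z, top U: go to q_0, push U → (q_0, zz, U$)
  read z, top U: go to q_0, push ε → (q_0, z, $)
  read z, top $: go to q_3, push UU$ → (q_3, ε, UU$)
  ε-move, top U: go to q_3, push ε → (q_3, ε, U$)
  ε-move, top U: go to q_3, push ε → (q_3, ε, $)
All input consumed in state q_3 with stack $.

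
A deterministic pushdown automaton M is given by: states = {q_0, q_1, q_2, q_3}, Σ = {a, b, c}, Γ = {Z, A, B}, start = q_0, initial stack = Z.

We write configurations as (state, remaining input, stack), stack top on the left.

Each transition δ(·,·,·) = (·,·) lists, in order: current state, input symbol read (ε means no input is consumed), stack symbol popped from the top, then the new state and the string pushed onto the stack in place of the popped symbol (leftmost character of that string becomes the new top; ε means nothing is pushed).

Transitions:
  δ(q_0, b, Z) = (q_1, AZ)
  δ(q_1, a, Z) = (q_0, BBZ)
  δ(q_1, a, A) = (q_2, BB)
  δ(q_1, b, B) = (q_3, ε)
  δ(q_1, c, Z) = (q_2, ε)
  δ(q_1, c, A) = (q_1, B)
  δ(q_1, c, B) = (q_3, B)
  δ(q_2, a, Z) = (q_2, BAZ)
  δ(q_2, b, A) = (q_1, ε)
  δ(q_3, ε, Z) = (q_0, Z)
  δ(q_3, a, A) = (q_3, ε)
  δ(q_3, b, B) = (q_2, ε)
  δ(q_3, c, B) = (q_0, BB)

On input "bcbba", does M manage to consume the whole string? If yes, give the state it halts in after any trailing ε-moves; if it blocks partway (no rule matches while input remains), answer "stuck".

(q_0, bcbba, Z)
  read b, top Z: go to q_1, push AZ → (q_1, cbba, AZ)
  read c, top A: go to q_1, push B → (q_1, bba, BZ)
  read b, top B: go to q_3, push ε → (q_3, ba, Z)
  ε-move, top Z: go to q_0, push Z → (q_0, ba, Z)
  read b, top Z: go to q_1, push AZ → (q_1, a, AZ)
  read a, top A: go to q_2, push BB → (q_2, ε, BBZ)
All input consumed; M is in state q_2.

q_2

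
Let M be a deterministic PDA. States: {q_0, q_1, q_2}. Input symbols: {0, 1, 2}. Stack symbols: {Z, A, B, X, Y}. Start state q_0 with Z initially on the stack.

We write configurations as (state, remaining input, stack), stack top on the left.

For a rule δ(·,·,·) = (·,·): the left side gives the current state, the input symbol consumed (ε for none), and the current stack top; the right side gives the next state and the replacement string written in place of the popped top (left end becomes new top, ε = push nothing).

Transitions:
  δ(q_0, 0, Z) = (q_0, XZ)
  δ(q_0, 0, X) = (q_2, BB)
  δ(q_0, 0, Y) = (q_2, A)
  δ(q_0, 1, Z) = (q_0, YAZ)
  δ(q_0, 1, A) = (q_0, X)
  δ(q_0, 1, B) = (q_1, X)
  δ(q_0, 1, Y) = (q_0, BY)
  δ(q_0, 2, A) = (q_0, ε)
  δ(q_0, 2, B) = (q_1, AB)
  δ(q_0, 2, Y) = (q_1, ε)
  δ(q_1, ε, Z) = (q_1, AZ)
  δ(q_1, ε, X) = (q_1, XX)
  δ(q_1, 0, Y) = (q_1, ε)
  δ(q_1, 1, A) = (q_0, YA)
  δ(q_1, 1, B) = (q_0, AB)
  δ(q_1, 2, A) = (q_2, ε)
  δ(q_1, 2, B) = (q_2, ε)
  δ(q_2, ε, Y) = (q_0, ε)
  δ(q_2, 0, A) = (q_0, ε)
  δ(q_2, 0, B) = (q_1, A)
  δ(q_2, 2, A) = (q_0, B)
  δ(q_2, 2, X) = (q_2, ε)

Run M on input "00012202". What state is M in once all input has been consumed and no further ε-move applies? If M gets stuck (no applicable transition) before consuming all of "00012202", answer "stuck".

q_2

(q_0, 00012202, Z) ⊢ (q_0, 0012202, XZ) ⊢ (q_2, 012202, BBZ) ⊢ (q_1, 12202, ABZ) ⊢ (q_0, 2202, YABZ) ⊢ (q_1, 202, ABZ) ⊢ (q_2, 02, BZ) ⊢ (q_1, 2, AZ) ⊢ (q_2, ε, Z)
All input consumed; M is in state q_2.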